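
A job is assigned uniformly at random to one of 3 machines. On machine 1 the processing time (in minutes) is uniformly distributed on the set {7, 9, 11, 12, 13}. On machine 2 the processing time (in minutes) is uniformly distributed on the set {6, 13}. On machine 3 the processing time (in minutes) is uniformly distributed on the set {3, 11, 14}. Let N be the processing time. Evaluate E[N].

877/90

E[N | machine 1] = (7+9+11+12+13)/5 = 52/5.
E[N | machine 2] = (6+13)/2 = 19/2.
E[N | machine 3] = (3+11+14)/3 = 28/3.
By the law of total expectation,
E[N] = (1/3)·(52/5) + (1/3)·(19/2) + (1/3)·(28/3) = 877/90.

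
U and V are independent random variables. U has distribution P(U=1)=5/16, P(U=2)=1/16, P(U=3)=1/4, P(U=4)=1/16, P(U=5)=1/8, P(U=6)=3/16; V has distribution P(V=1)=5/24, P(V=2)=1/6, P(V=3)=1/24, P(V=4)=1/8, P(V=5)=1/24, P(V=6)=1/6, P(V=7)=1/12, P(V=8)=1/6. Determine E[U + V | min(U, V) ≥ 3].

P(min(U, V) ≥ 3) = 25/64.
Summing (U+V)·P(x,y) over outcomes with min(U, V) ≥ 3 gives 65/16.
E[U + V | min(U, V) ≥ 3] = (65/16) / (25/64) = 52/5.

52/5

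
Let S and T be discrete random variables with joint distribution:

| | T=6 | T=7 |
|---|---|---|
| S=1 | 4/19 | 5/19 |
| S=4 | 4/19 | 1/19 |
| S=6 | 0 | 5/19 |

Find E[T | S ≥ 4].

P(S ≥ 4) = 10/19.
Summing T·P(S=x,T=y) over the conditioning event gives 66/19.
E[T | S ≥ 4] = (66/19) / (10/19) = 33/5.

33/5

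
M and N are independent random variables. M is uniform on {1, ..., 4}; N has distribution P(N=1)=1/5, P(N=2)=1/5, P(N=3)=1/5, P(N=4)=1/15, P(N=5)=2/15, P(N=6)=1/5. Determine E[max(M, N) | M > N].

P(M > N) = 3/10.
Summing max(M,N)·P(x,y) over outcomes with M > N gives 1.
E[max(M, N) | M > N] = (1) / (3/10) = 10/3.

10/3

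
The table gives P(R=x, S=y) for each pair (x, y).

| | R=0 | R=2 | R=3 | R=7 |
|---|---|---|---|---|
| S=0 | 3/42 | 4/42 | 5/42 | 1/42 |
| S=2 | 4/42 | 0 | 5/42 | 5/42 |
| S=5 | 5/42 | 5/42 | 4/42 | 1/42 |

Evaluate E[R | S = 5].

29/15

P(S = 5) = 5/14.
Σ R·P over the event = 0·(5/42) + 2·(5/42) + 3·(4/42) + 7·(1/42) = 29/42.
E[R | S = 5] = (29/42) / (5/14) = 29/15.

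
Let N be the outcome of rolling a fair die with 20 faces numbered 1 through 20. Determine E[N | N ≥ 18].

19

Given N ≥ 18, N is equally likely to be any of {18, 19, 20}.
E[N | N ≥ 18] = (18 + 19 + 20) / 3 = 19.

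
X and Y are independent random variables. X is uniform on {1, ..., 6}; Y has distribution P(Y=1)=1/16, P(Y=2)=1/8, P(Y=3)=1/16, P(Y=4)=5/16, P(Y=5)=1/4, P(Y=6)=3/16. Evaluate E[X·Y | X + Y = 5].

14/3

P(X + Y = 5) = 3/32.
Summing XY·P(x,y) over outcomes with X + Y = 5 gives 7/16.
E[X·Y | X + Y = 5] = (7/16) / (3/32) = 14/3.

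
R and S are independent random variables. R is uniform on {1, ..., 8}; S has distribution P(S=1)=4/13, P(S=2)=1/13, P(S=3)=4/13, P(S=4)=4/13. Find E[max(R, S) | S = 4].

P(S = 4) = 4/13.
Summing max(R,S)·P(x,y) over outcomes with S = 4 gives 21/13.
E[max(R, S) | S = 4] = (21/13) / (4/13) = 21/4.

21/4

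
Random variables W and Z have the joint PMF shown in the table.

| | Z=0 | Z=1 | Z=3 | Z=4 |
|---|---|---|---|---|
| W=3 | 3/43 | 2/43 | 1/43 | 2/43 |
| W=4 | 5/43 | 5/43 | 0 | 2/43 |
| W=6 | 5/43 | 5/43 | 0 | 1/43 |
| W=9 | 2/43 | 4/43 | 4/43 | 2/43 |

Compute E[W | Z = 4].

P(Z = 4) = 7/43.
Σ W·P over the event = 3·(2/43) + 4·(2/43) + 6·(1/43) + 9·(2/43) = 38/43.
E[W | Z = 4] = (38/43) / (7/43) = 38/7.

38/7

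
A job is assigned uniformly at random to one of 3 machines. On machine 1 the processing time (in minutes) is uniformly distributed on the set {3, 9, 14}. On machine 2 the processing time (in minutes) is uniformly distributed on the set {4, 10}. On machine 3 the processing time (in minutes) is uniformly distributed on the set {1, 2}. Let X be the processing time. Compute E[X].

E[X | machine 1] = (3+9+14)/3 = 26/3.
E[X | machine 2] = (4+10)/2 = 7.
E[X | machine 3] = (1+2)/2 = 3/2.
E[X] = (1/3)·(26/3) + (1/3)·(7) + (1/3)·(3/2) = 103/18.

103/18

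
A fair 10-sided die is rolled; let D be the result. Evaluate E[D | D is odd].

Given D is odd, D is equally likely to be any of {1, 3, 5, 7, 9}.
E[D | D is odd] = (1 + 3 + 5 + 7 + 9) / 5 = 5.

5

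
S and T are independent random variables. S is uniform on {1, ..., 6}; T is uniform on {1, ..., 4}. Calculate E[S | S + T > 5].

32/7

P(S + T > 5) = 7/12.
Summing S·P(x,y) over outcomes with S + T > 5 gives 8/3.
E[S | S + T > 5] = (8/3) / (7/12) = 32/7.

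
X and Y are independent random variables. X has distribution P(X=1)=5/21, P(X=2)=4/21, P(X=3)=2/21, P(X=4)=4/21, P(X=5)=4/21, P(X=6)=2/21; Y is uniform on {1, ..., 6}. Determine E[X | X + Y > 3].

P(X + Y > 3) = 8/9.
Summing X·P(x,y) over outcomes with X + Y > 3 gives 64/21.
E[X | X + Y > 3] = (64/21) / (8/9) = 24/7.

24/7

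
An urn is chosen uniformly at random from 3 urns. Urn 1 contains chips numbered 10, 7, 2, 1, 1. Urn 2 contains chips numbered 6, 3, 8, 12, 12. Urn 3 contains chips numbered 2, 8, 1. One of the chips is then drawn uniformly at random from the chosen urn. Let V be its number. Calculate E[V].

241/45

E[V | urn 1] = (10+7+2+1+1)/5 = 21/5.
E[V | urn 2] = (6+3+8+12+12)/5 = 41/5.
E[V | urn 3] = (2+8+1)/3 = 11/3.
By the law of total expectation,
E[V] = (1/3)·(21/5) + (1/3)·(41/5) + (1/3)·(11/3) = 241/45.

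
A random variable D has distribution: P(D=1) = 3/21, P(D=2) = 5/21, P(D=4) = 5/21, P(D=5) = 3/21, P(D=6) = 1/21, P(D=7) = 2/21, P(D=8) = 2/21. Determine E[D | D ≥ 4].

71/13

P(D ≥ 4) = 13/21.
Σ over the event: 4·5/21 + 5·1/7 + 6·1/21 + 7·2/21 + 8·2/21 = 71/21.
E[D | D ≥ 4] = (71/21) / (13/21) = 71/13.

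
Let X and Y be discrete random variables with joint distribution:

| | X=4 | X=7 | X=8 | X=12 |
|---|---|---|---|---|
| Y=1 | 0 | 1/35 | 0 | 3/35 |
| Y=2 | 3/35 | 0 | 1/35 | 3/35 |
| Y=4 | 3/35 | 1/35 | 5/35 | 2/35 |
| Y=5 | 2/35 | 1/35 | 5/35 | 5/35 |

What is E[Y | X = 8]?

P(X = 8) = 11/35.
Σ Y·P over the event = 2·(1/35) + 4·(5/35) + 5·(5/35) = 47/35.
E[Y | X = 8] = (47/35) / (11/35) = 47/11.

47/11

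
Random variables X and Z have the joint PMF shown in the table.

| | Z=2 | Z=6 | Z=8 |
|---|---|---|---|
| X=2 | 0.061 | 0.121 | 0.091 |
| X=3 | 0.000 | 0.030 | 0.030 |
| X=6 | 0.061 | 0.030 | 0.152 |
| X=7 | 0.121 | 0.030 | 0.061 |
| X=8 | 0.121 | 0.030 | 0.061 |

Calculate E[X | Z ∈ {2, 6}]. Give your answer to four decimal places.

P(Z ∈ {2, 6}) = 0.605.
Summing X·P(X=x,Z=y) over the conditioning event gives 3.265.
E[X | Z ∈ {2, 6}] = (3.265) / (0.605) = 5.3967.

5.3967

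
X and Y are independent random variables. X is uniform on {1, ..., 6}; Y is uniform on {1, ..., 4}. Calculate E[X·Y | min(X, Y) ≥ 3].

63/4

P(min(X, Y) ≥ 3) = 1/3.
Summing XY·P(x,y) over outcomes with min(X, Y) ≥ 3 gives 21/4.
E[X·Y | min(X, Y) ≥ 3] = (21/4) / (1/3) = 63/4.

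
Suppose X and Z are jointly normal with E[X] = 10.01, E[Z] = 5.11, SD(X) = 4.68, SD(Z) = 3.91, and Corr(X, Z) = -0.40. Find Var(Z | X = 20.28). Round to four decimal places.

The conditional variance in a bivariate normal is σ_Z²(1 − ρ²), independent of x.
Var(Z | X=20.28) = (3.91)²·(1 − (-0.40)²) = 15.2881·0.84 = 12.8420.

12.8420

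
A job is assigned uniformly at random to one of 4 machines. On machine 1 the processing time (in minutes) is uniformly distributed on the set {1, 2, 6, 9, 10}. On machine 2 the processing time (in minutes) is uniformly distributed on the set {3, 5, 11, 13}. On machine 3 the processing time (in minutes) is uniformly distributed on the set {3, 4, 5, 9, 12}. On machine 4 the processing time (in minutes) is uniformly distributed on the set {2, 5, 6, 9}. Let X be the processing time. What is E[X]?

257/40

E[X | machine 1] = (1+2+6+9+10)/5 = 28/5.
E[X | machine 2] = (3+5+11+13)/4 = 8.
E[X | machine 3] = (3+4+5+9+12)/5 = 33/5.
E[X | machine 4] = (2+5+6+9)/4 = 11/2.
E[X] = (1/4)·(28/5) + (1/4)·(8) + (1/4)·(33/5) + (1/4)·(11/2) = 257/40.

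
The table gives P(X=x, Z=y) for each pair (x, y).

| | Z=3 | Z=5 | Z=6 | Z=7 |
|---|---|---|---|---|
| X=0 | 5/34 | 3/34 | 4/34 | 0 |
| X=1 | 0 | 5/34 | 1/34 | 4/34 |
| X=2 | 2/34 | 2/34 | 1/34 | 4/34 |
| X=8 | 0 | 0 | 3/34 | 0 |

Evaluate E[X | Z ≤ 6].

20/13

P(Z ≤ 6) = 13/17.
Summing X·P(X=x,Z=y) over the conditioning event gives 20/17.
E[X | Z ≤ 6] = (20/17) / (13/17) = 20/13.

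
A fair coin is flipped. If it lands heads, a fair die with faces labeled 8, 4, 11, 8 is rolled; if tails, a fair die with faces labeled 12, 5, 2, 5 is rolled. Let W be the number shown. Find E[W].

E[W | heads] = (8+4+11+8)/4 = 31/4.
E[W | tails] = (12+5+2+5)/4 = 6.
E[W] = (1/2)·(31/4) + (1/2)·(6) = 55/8.

55/8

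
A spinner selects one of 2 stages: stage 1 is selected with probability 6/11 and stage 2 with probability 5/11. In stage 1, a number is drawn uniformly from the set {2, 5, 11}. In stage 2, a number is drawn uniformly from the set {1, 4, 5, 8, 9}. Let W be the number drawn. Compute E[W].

E[W | stage 1] = (2+5+11)/3 = 6.
E[W | stage 2] = (1+4+5+8+9)/5 = 27/5.
By the law of total expectation,
E[W] = (6/11)·(6) + (5/11)·(27/5) = 63/11.

63/11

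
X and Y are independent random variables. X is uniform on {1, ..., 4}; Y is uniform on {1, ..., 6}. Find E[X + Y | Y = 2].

9/2

Outcomes with Y = 2: (1,2), (2,2), (3,2), (4,2), each with probability 1/24.
E[X + Y | Y = 2] = (3 + 4 + 5 + 6) / 4 = 9/2.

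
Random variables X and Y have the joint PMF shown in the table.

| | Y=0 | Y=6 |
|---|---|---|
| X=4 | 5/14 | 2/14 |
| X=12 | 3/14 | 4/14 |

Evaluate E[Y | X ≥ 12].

24/7

P(X ≥ 12) = 1/2.
Σ Y·P over the event = 0·(3/14) + 6·(4/14) = 12/7.
E[Y | X ≥ 12] = (12/7) / (1/2) = 24/7.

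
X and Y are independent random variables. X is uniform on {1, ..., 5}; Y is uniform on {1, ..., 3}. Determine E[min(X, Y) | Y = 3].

12/5

P(Y = 3) = 1/3.
Summing min(X,Y)·P(x,y) over outcomes with Y = 3 gives 4/5.
E[min(X, Y) | Y = 3] = (4/5) / (1/3) = 12/5.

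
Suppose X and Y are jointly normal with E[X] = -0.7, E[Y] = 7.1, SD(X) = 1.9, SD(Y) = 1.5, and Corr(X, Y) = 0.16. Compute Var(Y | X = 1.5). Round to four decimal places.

2.1924

For a bivariate normal, Var(Y | X=x) = σ_Y²(1 − ρ²).
Var(Y | X=1.5) = (1.5)²·(1 − (0.16)²) = 2.25·0.9744 = 2.1924.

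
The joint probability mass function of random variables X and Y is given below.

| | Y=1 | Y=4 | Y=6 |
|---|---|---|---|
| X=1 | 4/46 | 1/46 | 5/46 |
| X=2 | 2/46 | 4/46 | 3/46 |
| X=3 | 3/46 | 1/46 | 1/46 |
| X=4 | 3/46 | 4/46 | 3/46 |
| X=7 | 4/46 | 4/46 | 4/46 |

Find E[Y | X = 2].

4

P(X = 2) = 9/46.
Σ Y·P over the event = 1·(2/46) + 4·(4/46) + 6·(3/46) = 18/23.
E[Y | X = 2] = (18/23) / (9/46) = 4.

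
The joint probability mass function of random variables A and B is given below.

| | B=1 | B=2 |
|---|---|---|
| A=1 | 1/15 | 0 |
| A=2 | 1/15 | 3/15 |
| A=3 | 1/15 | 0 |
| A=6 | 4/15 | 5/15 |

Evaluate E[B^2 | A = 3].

1

P(A = 3) = 1/15.
Σ B^2·P over the event = 1·(1/15) = 1/15.
E[B^2 | A = 3] = (1/15) / (1/15) = 1.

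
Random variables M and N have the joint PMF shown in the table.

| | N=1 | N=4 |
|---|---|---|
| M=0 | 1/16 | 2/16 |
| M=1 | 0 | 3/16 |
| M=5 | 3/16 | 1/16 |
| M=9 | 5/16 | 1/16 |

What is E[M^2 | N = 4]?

P(N = 4) = 7/16.
Summing M^2·P(M=x,N=y) over the conditioning event gives 109/16.
E[M^2 | N = 4] = (109/16) / (7/16) = 109/7.

109/7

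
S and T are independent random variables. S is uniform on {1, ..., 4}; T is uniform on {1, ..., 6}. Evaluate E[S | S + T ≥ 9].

P(S + T ≥ 9) = 1/8.
Summing S·P(x,y) over outcomes with S + T ≥ 9 gives 11/24.
E[S | S + T ≥ 9] = (11/24) / (1/8) = 11/3.

11/3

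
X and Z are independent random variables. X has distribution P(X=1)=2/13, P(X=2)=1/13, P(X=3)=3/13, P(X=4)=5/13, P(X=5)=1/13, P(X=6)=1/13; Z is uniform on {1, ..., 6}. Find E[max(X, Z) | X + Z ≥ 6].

39/8

P(X + Z ≥ 6) = 28/39.
Summing max(X,Z)·P(x,y) over outcomes with X + Z ≥ 6 gives 7/2.
E[max(X, Z) | X + Z ≥ 6] = (7/2) / (28/39) = 39/8.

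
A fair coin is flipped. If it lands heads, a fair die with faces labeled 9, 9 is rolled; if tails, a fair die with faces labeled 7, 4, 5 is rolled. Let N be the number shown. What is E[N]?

E[N | heads] = (9+9)/2 = 9.
E[N | tails] = (7+4+5)/3 = 16/3.
By the law of total expectation,
E[N] = (1/2)·(9) + (1/2)·(16/3) = 43/6.

43/6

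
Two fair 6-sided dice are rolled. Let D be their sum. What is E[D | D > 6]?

P(D > 6) = 7/12.
Σ over the event: 7·1/6 + 8·5/36 + 9·1/9 + 10·1/12 + 11·1/18 + 12·1/36 = 91/18.
E[D | D > 6] = (91/18) / (7/12) = 26/3.

26/3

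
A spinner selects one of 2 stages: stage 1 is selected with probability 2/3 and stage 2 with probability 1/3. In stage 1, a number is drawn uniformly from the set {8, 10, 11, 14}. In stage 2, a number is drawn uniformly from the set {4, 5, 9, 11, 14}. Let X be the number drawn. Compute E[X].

E[X | stage 1] = (8+10+11+14)/4 = 43/4.
E[X | stage 2] = (4+5+9+11+14)/5 = 43/5.
By the law of total expectation,
E[X] = (2/3)·(43/4) + (1/3)·(43/5) = 301/30.

301/30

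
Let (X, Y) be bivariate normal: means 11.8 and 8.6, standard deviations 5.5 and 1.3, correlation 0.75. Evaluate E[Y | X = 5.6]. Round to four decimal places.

7.5009

The regression of Y on X has slope ρ·σ_Y/σ_X and passes through (μ_X, μ_Y).
E[Y | X=5.6] = 8.6 + (0.75)·(1.3/5.5)·(5.6 − (11.8)) = 8.6 + (0.17727)·(-6.2) = 7.5009.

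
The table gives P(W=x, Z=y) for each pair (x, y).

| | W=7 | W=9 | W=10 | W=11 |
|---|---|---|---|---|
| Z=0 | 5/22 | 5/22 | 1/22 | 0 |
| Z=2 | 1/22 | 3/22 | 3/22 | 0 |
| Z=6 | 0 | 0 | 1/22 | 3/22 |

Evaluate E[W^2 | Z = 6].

463/4

P(Z = 6) = 2/11.
Σ W^2·P over the event = 100·(1/22) + 121·(3/22) = 463/22.
E[W^2 | Z = 6] = (463/22) / (2/11) = 463/4.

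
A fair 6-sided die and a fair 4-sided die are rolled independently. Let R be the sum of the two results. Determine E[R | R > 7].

P(R > 7) = 1/4.
Σ over the event: 8·1/8 + 9·1/12 + 10·1/24 = 13/6.
E[R | R > 7] = (13/6) / (1/4) = 26/3.

26/3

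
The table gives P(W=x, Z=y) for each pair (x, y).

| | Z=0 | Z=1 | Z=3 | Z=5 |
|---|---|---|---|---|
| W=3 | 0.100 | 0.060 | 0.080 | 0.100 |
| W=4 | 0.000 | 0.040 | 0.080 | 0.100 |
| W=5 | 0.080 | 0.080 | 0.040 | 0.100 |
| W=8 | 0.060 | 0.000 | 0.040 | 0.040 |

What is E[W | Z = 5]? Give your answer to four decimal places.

4.4706

P(Z = 5) = 0.340.
Σ W·P over the event = 3·(0.100) + 4·(0.100) + 5·(0.100) + 8·(0.040) = 1.520.
E[W | Z = 5] = (1.520) / (0.340) = 4.4706.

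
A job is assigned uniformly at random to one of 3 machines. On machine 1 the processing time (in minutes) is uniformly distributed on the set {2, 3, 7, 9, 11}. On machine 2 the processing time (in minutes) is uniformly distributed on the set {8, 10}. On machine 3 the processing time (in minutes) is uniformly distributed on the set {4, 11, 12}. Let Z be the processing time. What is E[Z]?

122/15

E[Z | machine 1] = (2+3+7+9+11)/5 = 32/5.
E[Z | machine 2] = (8+10)/2 = 9.
E[Z | machine 3] = (4+11+12)/3 = 9.
E[Z] = (1/3)·(32/5) + (1/3)·(9) + (1/3)·(9) = 122/15.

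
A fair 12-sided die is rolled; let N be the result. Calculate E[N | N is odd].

6

Given N is odd, N is equally likely to be any of {1, 3, 5, 7, 9, 11}.
E[N | N is odd] = (1 + 3 + 5 + 7 + 9 + 11) / 6 = 6.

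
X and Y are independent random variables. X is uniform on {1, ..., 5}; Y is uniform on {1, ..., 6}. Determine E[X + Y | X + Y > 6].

P(X + Y > 6) = 1/2.
Summing (X+Y)·P(x,y) over outcomes with X + Y > 6 gives 25/6.
E[X + Y | X + Y > 6] = (25/6) / (1/2) = 25/3.

25/3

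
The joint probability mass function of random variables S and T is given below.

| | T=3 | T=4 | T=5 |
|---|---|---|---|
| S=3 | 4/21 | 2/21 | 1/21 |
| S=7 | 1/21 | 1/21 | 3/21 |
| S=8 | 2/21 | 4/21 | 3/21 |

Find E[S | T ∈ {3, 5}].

P(T ∈ {3, 5}) = 2/3.
Σ S·P over the event = 3·(4/21) + 3·(1/21) + 7·(1/21) + 7·(3/21) + 8·(2/21) + 8·(3/21) = 83/21.
E[S | T ∈ {3, 5}] = (83/21) / (2/3) = 83/14.

83/14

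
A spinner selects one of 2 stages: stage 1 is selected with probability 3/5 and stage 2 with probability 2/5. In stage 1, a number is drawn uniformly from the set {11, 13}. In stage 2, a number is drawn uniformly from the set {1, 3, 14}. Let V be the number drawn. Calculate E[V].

E[V | stage 1] = (11+13)/2 = 12.
E[V | stage 2] = (1+3+14)/3 = 6.
By the law of total expectation,
E[V] = (3/5)·(12) + (2/5)·(6) = 48/5.

48/5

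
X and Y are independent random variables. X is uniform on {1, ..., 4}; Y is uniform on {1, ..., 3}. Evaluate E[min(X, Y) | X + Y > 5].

8/3

P(X + Y > 5) = 1/4.
Summing min(X,Y)·P(x,y) over outcomes with X + Y > 5 gives 2/3.
E[min(X, Y) | X + Y > 5] = (2/3) / (1/4) = 8/3.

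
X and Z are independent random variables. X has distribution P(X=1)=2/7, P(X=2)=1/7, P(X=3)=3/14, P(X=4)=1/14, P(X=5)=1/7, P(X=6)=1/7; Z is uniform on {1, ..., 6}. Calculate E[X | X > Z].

134/29

P(X > Z) = 29/84.
Summing X·P(x,y) over outcomes with X > Z gives 67/42.
E[X | X > Z] = (67/42) / (29/84) = 134/29.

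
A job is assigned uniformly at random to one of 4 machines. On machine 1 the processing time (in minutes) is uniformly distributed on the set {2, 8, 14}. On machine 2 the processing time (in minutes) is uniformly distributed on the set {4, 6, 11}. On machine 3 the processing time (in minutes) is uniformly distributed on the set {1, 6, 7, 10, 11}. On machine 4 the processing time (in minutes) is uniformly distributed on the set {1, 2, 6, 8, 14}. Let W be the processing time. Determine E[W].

141/20

E[W | machine 1] = (2+8+14)/3 = 8.
E[W | machine 2] = (4+6+11)/3 = 7.
E[W | machine 3] = (1+6+7+10+11)/5 = 7.
E[W | machine 4] = (1+2+6+8+14)/5 = 31/5.
E[W] = (1/4)·(8) + (1/4)·(7) + (1/4)·(7) + (1/4)·(31/5) = 141/20.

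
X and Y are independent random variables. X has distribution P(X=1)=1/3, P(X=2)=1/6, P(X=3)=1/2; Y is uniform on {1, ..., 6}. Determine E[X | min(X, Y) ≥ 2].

P(min(X, Y) ≥ 2) = 5/9.
Summing X·P(x,y) over outcomes with min(X, Y) ≥ 2 gives 55/36.
E[X | min(X, Y) ≥ 2] = (55/36) / (5/9) = 11/4.

11/4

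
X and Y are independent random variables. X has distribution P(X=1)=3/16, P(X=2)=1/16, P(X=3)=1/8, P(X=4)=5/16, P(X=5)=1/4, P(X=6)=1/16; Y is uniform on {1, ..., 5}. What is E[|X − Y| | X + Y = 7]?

27/13

P(X + Y = 7) = 13/80.
Summing |X−Y|·P(x,y) over outcomes with X + Y = 7 gives 27/80.
E[|X − Y| | X + Y = 7] = (27/80) / (13/80) = 27/13.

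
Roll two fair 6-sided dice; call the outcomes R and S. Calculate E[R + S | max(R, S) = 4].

44/7

Outcomes with max(R, S) = 4: (1,4), (2,4), (3,4), (4,1), (4,2), (4,3), (4,4), each with probability 1/36.
E[R + S | max(R, S) = 4] = (5 + 6 + 7 + 5 + 6 + 7 + 8) / 7 = 44/7.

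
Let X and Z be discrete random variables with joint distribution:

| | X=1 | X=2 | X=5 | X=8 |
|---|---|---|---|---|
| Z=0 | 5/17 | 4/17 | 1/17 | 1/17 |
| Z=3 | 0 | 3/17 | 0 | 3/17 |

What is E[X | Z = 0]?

P(Z = 0) = 11/17.
Σ X·P over the event = 1·(5/17) + 2·(4/17) + 5·(1/17) + 8·(1/17) = 26/17.
E[X | Z = 0] = (26/17) / (11/17) = 26/11.

26/11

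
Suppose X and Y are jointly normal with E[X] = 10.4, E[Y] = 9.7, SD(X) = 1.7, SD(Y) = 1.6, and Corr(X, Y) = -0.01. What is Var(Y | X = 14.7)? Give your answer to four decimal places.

2.5597

The conditional variance in a bivariate normal is σ_Y²(1 − ρ²), independent of x.
Var(Y | X=14.7) = (1.6)²·(1 − (-0.01)²) = 2.56·0.9999 = 2.5597.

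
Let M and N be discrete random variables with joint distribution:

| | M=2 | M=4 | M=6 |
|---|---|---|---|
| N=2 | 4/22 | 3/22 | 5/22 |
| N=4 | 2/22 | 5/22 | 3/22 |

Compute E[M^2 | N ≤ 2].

61/3

P(N ≤ 2) = 6/11.
Summing M^2·P(M=x,N=y) over the conditioning event gives 122/11.
E[M^2 | N ≤ 2] = (122/11) / (6/11) = 61/3.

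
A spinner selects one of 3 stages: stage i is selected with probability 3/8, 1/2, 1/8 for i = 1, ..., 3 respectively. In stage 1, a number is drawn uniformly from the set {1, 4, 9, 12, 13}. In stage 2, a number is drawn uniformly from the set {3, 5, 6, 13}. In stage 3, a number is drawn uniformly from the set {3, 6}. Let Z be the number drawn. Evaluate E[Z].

E[Z | stage 1] = (1+4+9+12+13)/5 = 39/5.
E[Z | stage 2] = (3+5+6+13)/4 = 27/4.
E[Z | stage 3] = (3+6)/2 = 9/2.
By the law of total expectation,
E[Z] = (3/8)·(39/5) + (1/2)·(27/4) + (1/8)·(9/2) = 549/80.

549/80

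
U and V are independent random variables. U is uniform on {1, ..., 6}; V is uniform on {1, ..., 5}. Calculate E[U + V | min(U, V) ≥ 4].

P(min(U, V) ≥ 4) = 1/5.
Summing (U+V)·P(x,y) over outcomes with min(U, V) ≥ 4 gives 19/10.
E[U + V | min(U, V) ≥ 4] = (19/10) / (1/5) = 19/2.

19/2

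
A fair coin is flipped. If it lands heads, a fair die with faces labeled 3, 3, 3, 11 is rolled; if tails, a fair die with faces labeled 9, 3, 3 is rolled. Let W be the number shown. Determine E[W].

5

E[W | heads] = (3+3+3+11)/4 = 5.
E[W | tails] = (9+3+3)/3 = 5.
By the law of total expectation,
E[W] = (1/2)·(5) + (1/2)·(5) = 5.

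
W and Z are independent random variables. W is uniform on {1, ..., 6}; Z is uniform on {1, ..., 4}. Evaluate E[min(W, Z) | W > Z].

15/7

P(W > Z) = 7/12.
Summing min(W,Z)·P(x,y) over outcomes with W > Z gives 5/4.
E[min(W, Z) | W > Z] = (5/4) / (7/12) = 15/7.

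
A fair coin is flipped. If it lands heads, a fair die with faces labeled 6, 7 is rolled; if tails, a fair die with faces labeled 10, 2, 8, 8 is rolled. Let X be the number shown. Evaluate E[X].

E[X | heads] = (6+7)/2 = 13/2.
E[X | tails] = (10+2+8+8)/4 = 7.
By the law of total expectation,
E[X] = (1/2)·(13/2) + (1/2)·(7) = 27/4.

27/4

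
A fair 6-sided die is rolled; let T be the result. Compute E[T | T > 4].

Given T > 4, T is equally likely to be any of {5, 6}.
E[T | T > 4] = (5 + 6) / 2 = 11/2.

11/2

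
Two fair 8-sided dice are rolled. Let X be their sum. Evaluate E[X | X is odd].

9

P(X is odd) = 1/2.
Σ over the event: 3·1/32 + 5·1/16 + 7·3/32 + 9·1/8 + 11·3/32 + 13·1/16 + 15·1/32 = 9/2.
E[X | X is odd] = (9/2) / (1/2) = 9.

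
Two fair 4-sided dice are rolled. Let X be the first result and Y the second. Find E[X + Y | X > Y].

5

Outcomes with X > Y: (2,1), (3,1), (3,2), (4,1), (4,2), (4,3), each with probability 1/16.
E[X + Y | X > Y] = (3 + 4 + 5 + 5 + 6 + 7) / 6 = 5.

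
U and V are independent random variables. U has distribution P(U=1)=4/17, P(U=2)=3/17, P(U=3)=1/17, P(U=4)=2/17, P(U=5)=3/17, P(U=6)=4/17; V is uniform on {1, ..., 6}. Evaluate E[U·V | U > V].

573/43

P(U > V) = 43/102.
Summing UV·P(x,y) over outcomes with U > V gives 191/34.
E[U·V | U > V] = (191/34) / (43/102) = 573/43.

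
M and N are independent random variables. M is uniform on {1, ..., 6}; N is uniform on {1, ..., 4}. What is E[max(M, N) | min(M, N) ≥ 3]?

P(min(M, N) ≥ 3) = 1/3.
Summing max(M,N)·P(x,y) over outcomes with min(M, N) ≥ 3 gives 37/24.
E[max(M, N) | min(M, N) ≥ 3] = (37/24) / (1/3) = 37/8.

37/8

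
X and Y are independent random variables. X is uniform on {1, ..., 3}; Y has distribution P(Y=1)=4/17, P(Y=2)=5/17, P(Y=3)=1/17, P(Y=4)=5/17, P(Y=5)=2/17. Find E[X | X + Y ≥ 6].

40/17

P(X + Y ≥ 6) = 1/3.
Summing X·P(x,y) over outcomes with X + Y ≥ 6 gives 40/51.
E[X | X + Y ≥ 6] = (40/51) / (1/3) = 40/17.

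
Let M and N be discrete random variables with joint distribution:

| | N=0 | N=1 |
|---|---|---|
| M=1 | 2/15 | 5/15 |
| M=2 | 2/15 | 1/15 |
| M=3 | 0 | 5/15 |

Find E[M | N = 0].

P(N = 0) = 4/15.
Σ M·P over the event = 1·(2/15) + 2·(2/15) = 2/5.
E[M | N = 0] = (2/5) / (4/15) = 3/2.

3/2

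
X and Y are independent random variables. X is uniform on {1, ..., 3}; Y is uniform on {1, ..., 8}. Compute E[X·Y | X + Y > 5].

P(X + Y > 5) = 5/8.
Summing XY·P(x,y) over outcomes with X + Y > 5 gives 185/24.
E[X·Y | X + Y > 5] = (185/24) / (5/8) = 37/3.

37/3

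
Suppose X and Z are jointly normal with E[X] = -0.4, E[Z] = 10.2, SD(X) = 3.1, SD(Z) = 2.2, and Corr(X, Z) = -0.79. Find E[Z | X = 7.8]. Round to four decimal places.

5.6027

For a bivariate normal, E[Z | X=x] = μ_Z + ρ·(σ_Z/σ_X)·(x − μ_X).
E[Z | X=7.8] = 10.2 + (-0.79)·(2.2/3.1)·(7.8 − (-0.4)) = 10.2 + (-0.56065)·(8.2) = 5.6027.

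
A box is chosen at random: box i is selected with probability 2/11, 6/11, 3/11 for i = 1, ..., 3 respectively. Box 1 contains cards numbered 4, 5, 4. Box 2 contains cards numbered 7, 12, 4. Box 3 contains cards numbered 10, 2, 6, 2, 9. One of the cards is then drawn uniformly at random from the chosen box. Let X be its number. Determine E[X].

1081/165

E[X | box 1] = (4+5+4)/3 = 13/3.
E[X | box 2] = (7+12+4)/3 = 23/3.
E[X | box 3] = (10+2+6+2+9)/5 = 29/5.
By the law of total expectation,
E[X] = (2/11)·(13/3) + (6/11)·(23/3) + (3/11)·(29/5) = 1081/165.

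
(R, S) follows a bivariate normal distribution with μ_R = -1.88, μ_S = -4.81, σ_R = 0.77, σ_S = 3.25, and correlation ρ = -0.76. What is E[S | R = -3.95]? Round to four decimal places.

1.8301

For a bivariate normal, E[S | R=x] = μ_S + ρ·(σ_S/σ_R)·(x − μ_R).
E[S | R=-3.95] = -4.81 + (-0.76)·(3.25/0.77)·(-3.95 − (-1.88)) = -4.81 + (-3.2078)·(-2.07) = 1.8301.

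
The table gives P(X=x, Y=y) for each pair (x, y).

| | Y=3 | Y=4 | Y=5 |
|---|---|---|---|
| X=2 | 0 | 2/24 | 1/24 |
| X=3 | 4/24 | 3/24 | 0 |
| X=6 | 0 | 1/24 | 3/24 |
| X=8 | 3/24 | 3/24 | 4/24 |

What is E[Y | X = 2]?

13/3

P(X = 2) = 1/8.
Σ Y·P over the event = 4·(2/24) + 5·(1/24) = 13/24.
E[Y | X = 2] = (13/24) / (1/8) = 13/3.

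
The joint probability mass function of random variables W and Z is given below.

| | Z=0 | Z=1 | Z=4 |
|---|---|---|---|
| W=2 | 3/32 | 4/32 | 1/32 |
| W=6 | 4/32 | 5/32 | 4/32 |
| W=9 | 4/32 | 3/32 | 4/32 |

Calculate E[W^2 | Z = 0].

P(Z = 0) = 11/32.
Σ W^2·P over the event = 4·(3/32) + 36·(4/32) + 81·(4/32) = 15.
E[W^2 | Z = 0] = (15) / (11/32) = 480/11.

480/11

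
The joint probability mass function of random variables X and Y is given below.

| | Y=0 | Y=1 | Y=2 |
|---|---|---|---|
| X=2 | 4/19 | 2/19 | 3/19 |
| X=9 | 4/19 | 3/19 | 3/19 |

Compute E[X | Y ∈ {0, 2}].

P(Y ∈ {0, 2}) = 14/19.
Σ X·P over the event = 2·(4/19) + 2·(3/19) + 9·(4/19) + 9·(3/19) = 77/19.
E[X | Y ∈ {0, 2}] = (77/19) / (14/19) = 11/2.

11/2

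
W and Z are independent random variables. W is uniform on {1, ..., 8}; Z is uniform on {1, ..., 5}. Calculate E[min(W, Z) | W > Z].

P(W > Z) = 5/8.
Summing min(W,Z)·P(x,y) over outcomes with W > Z gives 13/8.
E[min(W, Z) | W > Z] = (13/8) / (5/8) = 13/5.

13/5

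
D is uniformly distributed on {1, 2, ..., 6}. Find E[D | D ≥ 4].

Given D ≥ 4, D is equally likely to be any of {4, 5, 6}.
E[D | D ≥ 4] = (4 + 5 + 6) / 3 = 5.

5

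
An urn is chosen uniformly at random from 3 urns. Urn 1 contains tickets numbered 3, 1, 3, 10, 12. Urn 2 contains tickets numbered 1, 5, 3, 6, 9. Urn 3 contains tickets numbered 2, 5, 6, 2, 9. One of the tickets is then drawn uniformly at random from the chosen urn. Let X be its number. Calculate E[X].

77/15

E[X | urn 1] = (3+1+3+10+12)/5 = 29/5.
E[X | urn 2] = (1+5+3+6+9)/5 = 24/5.
E[X | urn 3] = (2+5+6+2+9)/5 = 24/5.
E[X] = (1/3)·(29/5) + (1/3)·(24/5) + (1/3)·(24/5) = 77/15.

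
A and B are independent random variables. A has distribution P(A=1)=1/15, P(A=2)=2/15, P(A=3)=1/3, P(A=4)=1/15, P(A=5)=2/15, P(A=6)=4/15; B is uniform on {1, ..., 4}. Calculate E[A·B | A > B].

P(A > B) = 13/20.
Summing AB·P(x,y) over outcomes with A > B gives 413/60.
E[A·B | A > B] = (413/60) / (13/20) = 413/39.

413/39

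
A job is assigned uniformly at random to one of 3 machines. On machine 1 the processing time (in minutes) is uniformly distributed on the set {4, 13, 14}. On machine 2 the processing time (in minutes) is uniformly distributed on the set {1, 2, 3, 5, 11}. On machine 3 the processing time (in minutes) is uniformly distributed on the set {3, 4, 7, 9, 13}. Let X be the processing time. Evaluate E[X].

329/45

E[X | machine 1] = (4+13+14)/3 = 31/3.
E[X | machine 2] = (1+2+3+5+11)/5 = 22/5.
E[X | machine 3] = (3+4+7+9+13)/5 = 36/5.
By the law of total expectation,
E[X] = (1/3)·(31/3) + (1/3)·(22/5) + (1/3)·(36/5) = 329/45.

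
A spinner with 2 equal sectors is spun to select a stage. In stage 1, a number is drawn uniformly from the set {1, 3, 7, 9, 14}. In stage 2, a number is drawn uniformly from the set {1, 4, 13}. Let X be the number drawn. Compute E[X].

32/5

E[X | stage 1] = (1+3+7+9+14)/5 = 34/5.
E[X | stage 2] = (1+4+13)/3 = 6.
E[X] = (1/2)·(34/5) + (1/2)·(6) = 32/5.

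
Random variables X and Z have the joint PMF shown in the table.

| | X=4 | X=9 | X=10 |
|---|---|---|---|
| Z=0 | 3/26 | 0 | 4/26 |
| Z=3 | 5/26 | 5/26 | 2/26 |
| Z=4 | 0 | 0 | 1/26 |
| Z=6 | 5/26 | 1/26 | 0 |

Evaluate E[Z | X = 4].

45/13

P(X = 4) = 1/2.
Σ Z·P over the event = 0·(3/26) + 3·(5/26) + 6·(5/26) = 45/26.
E[Z | X = 4] = (45/26) / (1/2) = 45/13.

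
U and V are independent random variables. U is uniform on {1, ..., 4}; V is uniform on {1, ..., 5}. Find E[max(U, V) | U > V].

Outcomes with U > V: (2,1), (3,1), (3,2), (4,1), (4,2), (4,3), each with probability 1/20.
E[max(U, V) | U > V] = (2 + 3 + 3 + 4 + 4 + 4) / 6 = 10/3.

10/3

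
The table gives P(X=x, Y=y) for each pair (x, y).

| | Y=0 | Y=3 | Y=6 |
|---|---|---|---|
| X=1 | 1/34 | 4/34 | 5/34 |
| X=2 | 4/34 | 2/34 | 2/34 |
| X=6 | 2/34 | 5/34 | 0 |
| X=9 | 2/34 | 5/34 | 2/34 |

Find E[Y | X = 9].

3

P(X = 9) = 9/34.
Σ Y·P over the event = 0·(2/34) + 3·(5/34) + 6·(2/34) = 27/34.
E[Y | X = 9] = (27/34) / (9/34) = 3.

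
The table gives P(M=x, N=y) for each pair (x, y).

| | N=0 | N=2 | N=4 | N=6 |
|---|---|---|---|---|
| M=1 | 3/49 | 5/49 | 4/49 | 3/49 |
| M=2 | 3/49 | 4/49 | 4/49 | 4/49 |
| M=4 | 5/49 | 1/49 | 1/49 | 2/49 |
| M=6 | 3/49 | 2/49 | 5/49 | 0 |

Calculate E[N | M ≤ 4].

110/39

P(M ≤ 4) = 39/49.
Summing N·P(M=x,N=y) over the conditioning event gives 110/49.
E[N | M ≤ 4] = (110/49) / (39/49) = 110/39.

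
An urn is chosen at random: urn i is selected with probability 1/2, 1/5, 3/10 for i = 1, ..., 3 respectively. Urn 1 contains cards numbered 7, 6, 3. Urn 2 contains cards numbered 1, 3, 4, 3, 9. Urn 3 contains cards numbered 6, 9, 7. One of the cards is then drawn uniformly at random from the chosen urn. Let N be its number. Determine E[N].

E[N | urn 1] = (7+6+3)/3 = 16/3.
E[N | urn 2] = (1+3+4+3+9)/5 = 4.
E[N | urn 3] = (6+9+7)/3 = 22/3.
E[N] = (1/2)·(16/3) + (1/5)·(4) + (3/10)·(22/3) = 17/3.

17/3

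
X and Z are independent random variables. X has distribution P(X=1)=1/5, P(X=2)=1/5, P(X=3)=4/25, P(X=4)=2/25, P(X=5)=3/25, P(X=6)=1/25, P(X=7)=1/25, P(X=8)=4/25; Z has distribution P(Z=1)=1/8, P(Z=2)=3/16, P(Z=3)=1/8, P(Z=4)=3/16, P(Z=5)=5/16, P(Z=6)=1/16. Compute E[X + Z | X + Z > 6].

2153/231

P(X + Z > 6) = 231/400.
Summing (X+Z)·P(x,y) over outcomes with X + Z > 6 gives 2153/400.
E[X + Z | X + Z > 6] = (2153/400) / (231/400) = 2153/231.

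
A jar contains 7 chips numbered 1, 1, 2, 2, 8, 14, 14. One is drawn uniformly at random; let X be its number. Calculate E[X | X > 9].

P(X > 9) = 2/7.
Σ over the event: 14·2/7 = 4.
E[X | X > 9] = (4) / (2/7) = 14.

14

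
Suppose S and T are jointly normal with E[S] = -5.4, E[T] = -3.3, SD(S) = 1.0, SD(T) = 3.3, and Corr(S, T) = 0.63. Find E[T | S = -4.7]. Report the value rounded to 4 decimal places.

For a bivariate normal, E[T | S=x] = μ_T + ρ·(σ_T/σ_S)·(x − μ_S).
E[T | S=-4.7] = -3.3 + (0.63)·(3.3/1.0)·(-4.7 − (-5.4)) = -3.3 + (2.079)·(0.7) = -1.8447.

-1.8447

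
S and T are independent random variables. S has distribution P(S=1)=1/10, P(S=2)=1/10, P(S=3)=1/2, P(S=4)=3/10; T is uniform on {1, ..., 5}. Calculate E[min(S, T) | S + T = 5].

8/5

P(S + T = 5) = 1/5.
Summing min(S,T)·P(x,y) over outcomes with S + T = 5 gives 8/25.
E[min(S, T) | S + T = 5] = (8/25) / (1/5) = 8/5.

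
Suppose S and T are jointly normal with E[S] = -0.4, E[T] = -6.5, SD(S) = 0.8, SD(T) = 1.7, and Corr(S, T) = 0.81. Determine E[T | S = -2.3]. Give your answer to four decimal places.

-9.7704

The regression of T on S has slope ρ·σ_T/σ_S and passes through (μ_S, μ_T).
E[T | S=-2.3] = -6.5 + (0.81)·(1.7/0.8)·(-2.3 − (-0.4)) = -6.5 + (1.72125)·(-1.9) = -9.7704.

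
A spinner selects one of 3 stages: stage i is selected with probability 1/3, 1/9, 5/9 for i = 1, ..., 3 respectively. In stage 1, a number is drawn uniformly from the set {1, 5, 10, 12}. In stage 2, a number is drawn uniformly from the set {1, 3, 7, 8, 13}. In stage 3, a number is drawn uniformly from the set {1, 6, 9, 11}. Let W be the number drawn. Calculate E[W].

E[W | stage 1] = (1+5+10+12)/4 = 7.
E[W | stage 2] = (1+3+7+8+13)/5 = 32/5.
E[W | stage 3] = (1+6+9+11)/4 = 27/4.
By the law of total expectation,
E[W] = (1/3)·(7) + (1/9)·(32/5) + (5/9)·(27/4) = 1223/180.

1223/180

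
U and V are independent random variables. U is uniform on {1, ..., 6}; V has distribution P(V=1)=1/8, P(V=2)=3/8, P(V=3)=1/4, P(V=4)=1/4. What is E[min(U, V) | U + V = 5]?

P(U + V = 5) = 1/6.
Summing min(U,V)·P(x,y) over outcomes with U + V = 5 gives 13/48.
E[min(U, V) | U + V = 5] = (13/48) / (1/6) = 13/8.

13/8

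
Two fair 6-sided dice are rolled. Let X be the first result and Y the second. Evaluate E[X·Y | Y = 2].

7

Outcomes with Y = 2: (1,2), (2,2), (3,2), (4,2), (5,2), (6,2), each with probability 1/36.
E[X·Y | Y = 2] = (2 + 4 + 6 + 8 + 10 + 12) / 6 = 7.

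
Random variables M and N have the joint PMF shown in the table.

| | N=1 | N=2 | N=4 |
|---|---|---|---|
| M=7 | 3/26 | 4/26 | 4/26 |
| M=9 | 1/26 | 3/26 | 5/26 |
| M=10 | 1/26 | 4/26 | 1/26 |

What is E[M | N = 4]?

83/10

P(N = 4) = 5/13.
Σ M·P over the event = 7·(4/26) + 9·(5/26) + 10·(1/26) = 83/26.
E[M | N = 4] = (83/26) / (5/13) = 83/10.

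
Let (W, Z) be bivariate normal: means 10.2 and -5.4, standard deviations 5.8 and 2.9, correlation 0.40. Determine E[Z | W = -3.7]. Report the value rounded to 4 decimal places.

For a bivariate normal, E[Z | W=x] = μ_Z + ρ·(σ_Z/σ_W)·(x − μ_W).
E[Z | W=-3.7] = -5.4 + (0.40)·(2.9/5.8)·(-3.7 − (10.2)) = -5.4 + (0.2)·(-13.9) = -8.1800.

-8.1800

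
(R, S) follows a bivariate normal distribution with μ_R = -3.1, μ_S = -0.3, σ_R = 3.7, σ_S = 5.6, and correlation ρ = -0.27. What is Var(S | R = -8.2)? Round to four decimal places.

29.0739

The conditional variance in a bivariate normal is σ_S²(1 − ρ²), independent of x.
Var(S | R=-8.2) = (5.6)²·(1 − (-0.27)²) = 31.36·0.9271 = 29.0739.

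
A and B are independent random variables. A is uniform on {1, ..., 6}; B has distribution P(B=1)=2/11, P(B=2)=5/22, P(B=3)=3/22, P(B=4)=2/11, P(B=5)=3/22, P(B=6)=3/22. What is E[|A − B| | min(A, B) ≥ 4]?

9/10

P(min(A, B) ≥ 4) = 5/22.
Summing |A−B|·P(x,y) over outcomes with min(A, B) ≥ 4 gives 9/44.
E[|A − B| | min(A, B) ≥ 4] = (9/44) / (5/22) = 9/10.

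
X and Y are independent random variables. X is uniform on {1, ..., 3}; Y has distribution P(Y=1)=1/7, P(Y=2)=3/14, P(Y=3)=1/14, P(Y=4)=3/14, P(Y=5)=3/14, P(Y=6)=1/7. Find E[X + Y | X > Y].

P(X > Y) = 1/6.
Summing (X+Y)·P(x,y) over outcomes with X > Y gives 29/42.
E[X + Y | X > Y] = (29/42) / (1/6) = 29/7.

29/7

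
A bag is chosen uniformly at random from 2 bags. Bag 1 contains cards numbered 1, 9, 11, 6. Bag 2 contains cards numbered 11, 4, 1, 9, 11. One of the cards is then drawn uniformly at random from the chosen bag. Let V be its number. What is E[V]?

279/40

E[V | bag 1] = (1+9+11+6)/4 = 27/4.
E[V | bag 2] = (11+4+1+9+11)/5 = 36/5.
E[V] = (1/2)·(27/4) + (1/2)·(36/5) = 279/40.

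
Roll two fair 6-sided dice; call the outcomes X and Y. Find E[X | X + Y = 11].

11/2

Outcomes with X + Y = 11: (5,6), (6,5), each with probability 1/36.
E[X | X + Y = 11] = (5 + 6) / 2 = 11/2.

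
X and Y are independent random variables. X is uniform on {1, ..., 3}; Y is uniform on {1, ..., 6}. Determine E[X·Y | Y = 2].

Outcomes with Y = 2: (1,2), (2,2), (3,2), each with probability 1/18.
E[X·Y | Y = 2] = (2 + 4 + 6) / 3 = 4.

4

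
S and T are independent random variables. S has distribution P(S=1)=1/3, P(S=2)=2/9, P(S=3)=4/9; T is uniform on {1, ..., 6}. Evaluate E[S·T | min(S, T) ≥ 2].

P(min(S, T) ≥ 2) = 5/9.
Summing ST·P(x,y) over outcomes with min(S, T) ≥ 2 gives 160/27.
E[S·T | min(S, T) ≥ 2] = (160/27) / (5/9) = 32/3.

32/3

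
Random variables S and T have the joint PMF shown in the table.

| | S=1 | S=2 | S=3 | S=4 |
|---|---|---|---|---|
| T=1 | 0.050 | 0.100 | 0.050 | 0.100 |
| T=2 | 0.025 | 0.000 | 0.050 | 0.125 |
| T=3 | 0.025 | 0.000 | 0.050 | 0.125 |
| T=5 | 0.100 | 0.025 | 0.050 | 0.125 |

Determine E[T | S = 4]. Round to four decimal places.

P(S = 4) = 0.475.
Summing T·P(S=x,T=y) over the conditioning event gives 1.350.
E[T | S = 4] = (1.350) / (0.475) = 2.8421.

2.8421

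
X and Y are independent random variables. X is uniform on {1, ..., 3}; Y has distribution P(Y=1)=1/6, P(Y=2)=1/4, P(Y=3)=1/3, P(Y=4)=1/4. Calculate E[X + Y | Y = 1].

3

P(Y = 1) = 1/6.
Summing (X+Y)·P(x,y) over outcomes with Y = 1 gives 1/2.
E[X + Y | Y = 1] = (1/2) / (1/6) = 3.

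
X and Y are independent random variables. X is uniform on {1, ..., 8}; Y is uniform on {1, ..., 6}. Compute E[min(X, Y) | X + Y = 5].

3/2

Outcomes with X + Y = 5: (1,4), (2,3), (3,2), (4,1), each with probability 1/48.
E[min(X, Y) | X + Y = 5] = (1 + 2 + 2 + 1) / 4 = 3/2.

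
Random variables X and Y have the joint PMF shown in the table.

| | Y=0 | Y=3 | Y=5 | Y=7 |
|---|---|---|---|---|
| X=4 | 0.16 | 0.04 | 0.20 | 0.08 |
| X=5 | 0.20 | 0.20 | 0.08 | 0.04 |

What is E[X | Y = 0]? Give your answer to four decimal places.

4.5556

P(Y = 0) = 0.36.
Summing X·P(X=x,Y=y) over the conditioning event gives 1.64.
E[X | Y = 0] = (1.64) / (0.36) = 4.5556.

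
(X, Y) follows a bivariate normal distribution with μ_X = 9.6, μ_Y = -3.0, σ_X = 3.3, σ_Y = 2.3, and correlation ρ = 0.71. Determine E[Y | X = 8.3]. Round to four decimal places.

For a bivariate normal, E[Y | X=x] = μ_Y + ρ·(σ_Y/σ_X)·(x − μ_X).
E[Y | X=8.3] = -3.0 + (0.71)·(2.3/3.3)·(8.3 − (9.6)) = -3.0 + (0.49485)·(-1.3) = -3.6433.

-3.6433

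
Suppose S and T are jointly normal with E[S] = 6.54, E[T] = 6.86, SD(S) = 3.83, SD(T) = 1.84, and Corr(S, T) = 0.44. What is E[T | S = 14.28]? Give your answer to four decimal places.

8.4961

The regression of T on S has slope ρ·σ_T/σ_S and passes through (μ_S, μ_T).
E[T | S=14.28] = 6.86 + (0.44)·(1.84/3.83)·(14.28 − (6.54)) = 6.86 + (0.21138)·(7.74) = 8.4961.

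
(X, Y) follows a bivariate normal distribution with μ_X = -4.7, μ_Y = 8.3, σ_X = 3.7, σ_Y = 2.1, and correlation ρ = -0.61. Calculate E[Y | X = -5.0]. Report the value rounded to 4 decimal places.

The regression of Y on X has slope ρ·σ_Y/σ_X and passes through (μ_X, μ_Y).
E[Y | X=-5.0] = 8.3 + (-0.61)·(2.1/3.7)·(-5.0 − (-4.7)) = 8.3 + (-0.34622)·(-0.3) = 8.4039.

8.4039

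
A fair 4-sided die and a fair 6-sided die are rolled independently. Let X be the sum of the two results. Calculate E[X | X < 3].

2

P(X < 3) = 1/24.
Σ over the event: 2·1/24 = 1/12.
E[X | X < 3] = (1/12) / (1/24) = 2.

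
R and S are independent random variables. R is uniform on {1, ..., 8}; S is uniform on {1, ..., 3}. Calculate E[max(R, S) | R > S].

49/9

P(R > S) = 3/4.
Summing max(R,S)·P(x,y) over outcomes with R > S gives 49/12.
E[max(R, S) | R > S] = (49/12) / (3/4) = 49/9.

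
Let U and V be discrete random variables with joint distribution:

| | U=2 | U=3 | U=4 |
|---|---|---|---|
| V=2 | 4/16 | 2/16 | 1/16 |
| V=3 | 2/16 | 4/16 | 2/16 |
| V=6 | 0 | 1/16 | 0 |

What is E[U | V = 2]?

18/7

P(V = 2) = 7/16.
Σ U·P over the event = 2·(4/16) + 3·(2/16) + 4·(1/16) = 9/8.
E[U | V = 2] = (9/8) / (7/16) = 18/7.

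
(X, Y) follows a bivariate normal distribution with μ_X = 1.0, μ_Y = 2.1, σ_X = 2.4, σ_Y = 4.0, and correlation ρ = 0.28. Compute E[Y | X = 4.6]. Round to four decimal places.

The regression of Y on X has slope ρ·σ_Y/σ_X and passes through (μ_X, μ_Y).
E[Y | X=4.6] = 2.1 + (0.28)·(4.0/2.4)·(4.6 − (1.0)) = 2.1 + (0.46667)·(3.6) = 3.7800.

3.7800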